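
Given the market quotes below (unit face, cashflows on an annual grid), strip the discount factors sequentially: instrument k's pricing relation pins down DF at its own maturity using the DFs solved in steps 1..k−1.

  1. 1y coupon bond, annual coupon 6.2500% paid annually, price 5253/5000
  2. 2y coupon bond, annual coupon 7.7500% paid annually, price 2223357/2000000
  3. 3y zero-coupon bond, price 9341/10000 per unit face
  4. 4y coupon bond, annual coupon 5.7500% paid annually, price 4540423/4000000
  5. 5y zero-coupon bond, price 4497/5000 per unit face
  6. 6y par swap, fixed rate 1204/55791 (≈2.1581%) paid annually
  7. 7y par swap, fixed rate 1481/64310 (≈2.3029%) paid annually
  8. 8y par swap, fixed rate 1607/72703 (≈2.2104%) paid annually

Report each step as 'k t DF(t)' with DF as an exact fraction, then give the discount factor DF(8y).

step 1 [1y] bond c/1=1/16: DF=(5253/5000 − 1/16·(0))/(1+1/16) = 618/625 ≈ 0.988800
step 2 [2y] bond c/1=31/400: DF=(2223357/2000000 − 31/400·(0.988800))/(1+31/400) = 4803/5000 ≈ 0.960600
step 3 [3y] zero: DF = P = 9341/10000 ≈ 0.934100
step 4 [4y] bond c/1=23/400: DF=(4540423/4000000 − 23/400·(0.988800+0.960600+0.934100))/(1+23/400) = 4583/5000 ≈ 0.916600
step 5 [5y] zero: DF = P = 4497/5000 ≈ 0.899400
step 6 [6y] swap r/1=1204/55791: DF=(1 − 1204/55791·(0.988800+0.960600+0.934100+0.916600+0.899400))/(1+1204/55791) = 2199/2500 ≈ 0.879600
step 7 [7y] swap r/1=1481/64310: DF=(1 − 1481/64310·(0.988800+0.960600+0.934100+0.916600+0.899400+0.879600))/(1+1481/64310) = 8519/10000 ≈ 0.851900
step 8 [8y] swap r/1=1607/72703: DF=(1 − 1607/72703·(0.988800+0.960600+0.934100+0.916600+0.899400+0.879600+0.851900))/(1+1607/72703) = 8393/10000 ≈ 0.839300

1 1 618/625
2 2 4803/5000
3 3 9341/10000
4 4 4583/5000
5 5 4497/5000
6 6 2199/2500
7 7 8519/10000
8 8 8393/10000
DF(8y) = 8393/10000 ≈ 0.839300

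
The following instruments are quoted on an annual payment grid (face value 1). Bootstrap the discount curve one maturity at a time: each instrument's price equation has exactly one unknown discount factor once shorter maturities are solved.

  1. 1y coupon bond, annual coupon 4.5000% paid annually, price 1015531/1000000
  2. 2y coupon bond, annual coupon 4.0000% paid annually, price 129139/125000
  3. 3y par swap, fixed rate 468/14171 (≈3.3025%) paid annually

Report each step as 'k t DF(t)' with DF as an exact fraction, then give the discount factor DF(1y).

1 1 4859/5000
2 2 239/250
3 3 1133/1250
DF(1y) = 4859/5000 ≈ 0.971800

step 1 [1y] bond c/1=9/200: DF=(1015531/1000000 − 9/200·(0))/(1+9/200) = 4859/5000 ≈ 0.971800
step 2 [2y] bond c/1=1/25: DF=(129139/125000 − 1/25·(0.971800))/(1+1/25) = 239/250 ≈ 0.956000
step 3 [3y] swap r/1=468/14171: DF=(1 − 468/14171·(0.971800+0.956000))/(1+468/14171) = 1133/1250 ≈ 0.906400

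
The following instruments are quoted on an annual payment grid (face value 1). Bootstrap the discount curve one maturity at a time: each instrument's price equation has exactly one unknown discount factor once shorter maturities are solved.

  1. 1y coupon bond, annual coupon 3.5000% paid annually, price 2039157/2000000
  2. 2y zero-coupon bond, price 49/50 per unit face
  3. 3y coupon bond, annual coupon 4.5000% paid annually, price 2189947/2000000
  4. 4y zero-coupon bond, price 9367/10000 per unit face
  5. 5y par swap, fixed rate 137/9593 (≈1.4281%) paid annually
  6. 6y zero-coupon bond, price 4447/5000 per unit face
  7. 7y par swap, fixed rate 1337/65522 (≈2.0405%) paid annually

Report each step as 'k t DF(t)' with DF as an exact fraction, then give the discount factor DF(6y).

step 1 [1y] bond c/1=7/200: DF=(2039157/2000000 − 7/200·(0))/(1+7/200) = 9851/10000 ≈ 0.985100
step 2 [2y] zero: DF = P = 49/50 ≈ 0.980000
step 3 [3y] bond c/1=9/200: DF=(2189947/2000000 − 9/200·(0.985100+0.980000))/(1+9/200) = 602/625 ≈ 0.963200
step 4 [4y] zero: DF = P = 9367/10000 ≈ 0.936700
step 5 [5y] swap r/1=137/9593: DF=(1 − 137/9593·(0.985100+0.980000+0.963200+0.936700))/(1+137/9593) = 1863/2000 ≈ 0.931500
step 6 [6y] zero: DF = P = 4447/5000 ≈ 0.889400
step 7 [7y] swap r/1=1337/65522: DF=(1 − 1337/65522·(0.985100+0.980000+0.963200+0.936700+0.931500+0.889400))/(1+1337/65522) = 8663/10000 ≈ 0.866300

1 1 9851/10000
2 2 49/50
3 3 602/625
4 4 9367/10000
5 5 1863/2000
6 6 4447/5000
7 7 8663/10000
DF(6y) = 4447/5000 ≈ 0.889400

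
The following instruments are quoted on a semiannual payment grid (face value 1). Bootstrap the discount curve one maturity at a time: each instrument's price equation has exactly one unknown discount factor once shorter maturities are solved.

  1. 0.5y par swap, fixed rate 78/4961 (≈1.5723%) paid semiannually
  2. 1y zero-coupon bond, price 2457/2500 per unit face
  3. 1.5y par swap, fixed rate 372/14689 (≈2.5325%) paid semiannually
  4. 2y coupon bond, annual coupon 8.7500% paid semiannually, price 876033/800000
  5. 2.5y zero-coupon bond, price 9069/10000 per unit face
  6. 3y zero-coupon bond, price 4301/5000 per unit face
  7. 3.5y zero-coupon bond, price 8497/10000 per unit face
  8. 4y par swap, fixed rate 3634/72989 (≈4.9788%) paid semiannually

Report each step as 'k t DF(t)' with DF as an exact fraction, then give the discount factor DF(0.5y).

step 1 [0.5y] swap r/2=39/4961: DF=(1 − 39/4961·(0))/(1+39/4961) = 4961/5000 ≈ 0.992200
step 2 [1y] zero: DF = P = 2457/2500 ≈ 0.982800
step 3 [1.5y] swap r/2=186/14689: DF=(1 − 186/14689·(0.992200+0.982800))/(1+186/14689) = 2407/2500 ≈ 0.962800
step 4 [2y] bond c/2=7/160: DF=(876033/800000 − 7/160·(0.992200+0.982800+0.962800))/(1+7/160) = 463/500 ≈ 0.926000
step 5 [2.5y] zero: DF = P = 9069/10000 ≈ 0.906900
step 6 [3y] zero: DF = P = 4301/5000 ≈ 0.860200
step 7 [3.5y] zero: DF = P = 8497/10000 ≈ 0.849700
step 8 [4y] swap r/2=1817/72989: DF=(1 − 1817/72989·(0.992200+0.982800+0.962800+0.926000+0.906900+0.860200+0.849700))/(1+1817/72989) = 8183/10000 ≈ 0.818300

1 1/2 4961/5000
2 1 2457/2500
3 3/2 2407/2500
4 2 463/500
5 5/2 9069/10000
6 3 4301/5000
7 7/2 8497/10000
8 4 8183/10000
DF(0.5y) = 4961/5000 ≈ 0.992200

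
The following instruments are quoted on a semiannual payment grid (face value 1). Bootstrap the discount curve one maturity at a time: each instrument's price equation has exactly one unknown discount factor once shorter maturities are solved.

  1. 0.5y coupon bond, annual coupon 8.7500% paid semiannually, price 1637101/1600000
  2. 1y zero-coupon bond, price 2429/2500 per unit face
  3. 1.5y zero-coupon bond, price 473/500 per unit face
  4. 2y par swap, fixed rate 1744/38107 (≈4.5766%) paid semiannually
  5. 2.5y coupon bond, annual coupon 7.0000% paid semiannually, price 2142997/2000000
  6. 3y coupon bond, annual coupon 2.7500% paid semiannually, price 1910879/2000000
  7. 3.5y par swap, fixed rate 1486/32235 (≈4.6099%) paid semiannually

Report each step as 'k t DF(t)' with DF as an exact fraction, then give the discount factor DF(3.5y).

1 1/2 9803/10000
2 1 2429/2500
3 3/2 473/500
4 2 1141/1250
5 5/2 1133/1250
6 3 1757/2000
7 7/2 4257/5000
DF(3.5y) = 4257/5000 ≈ 0.851400

step 1 [0.5y] bond c/2=7/160: DF=(1637101/1600000 − 7/160·(0))/(1+7/160) = 9803/10000 ≈ 0.980300
step 2 [1y] zero: DF = P = 2429/2500 ≈ 0.971600
step 3 [1.5y] zero: DF = P = 473/500 ≈ 0.946000
step 4 [2y] swap r/2=872/38107: DF=(1 − 872/38107·(0.980300+0.971600+0.946000))/(1+872/38107) = 1141/1250 ≈ 0.912800
step 5 [2.5y] bond c/2=7/200: DF=(2142997/2000000 − 7/200·(0.980300+0.971600+0.946000+0.912800))/(1+7/200) = 1133/1250 ≈ 0.906400
step 6 [3y] bond c/2=11/800: DF=(1910879/2000000 − 11/800·(0.980300+0.971600+0.946000+0.912800+0.906400))/(1+11/800) = 1757/2000 ≈ 0.878500
step 7 [3.5y] swap r/2=743/32235: DF=(1 − 743/32235·(0.980300+0.971600+0.946000+0.912800+0.906400+0.878500))/(1+743/32235) = 4257/5000 ≈ 0.851400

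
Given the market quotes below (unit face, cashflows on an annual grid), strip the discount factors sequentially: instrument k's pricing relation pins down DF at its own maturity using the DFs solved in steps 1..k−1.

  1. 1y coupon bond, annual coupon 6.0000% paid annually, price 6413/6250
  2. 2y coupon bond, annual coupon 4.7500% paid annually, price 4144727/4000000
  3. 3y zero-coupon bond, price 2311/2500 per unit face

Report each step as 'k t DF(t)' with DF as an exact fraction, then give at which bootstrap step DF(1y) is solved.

step 1 [1y] bond c/1=3/50: DF=(6413/6250 − 3/50·(0))/(1+3/50) = 121/125 ≈ 0.968000
step 2 [2y] bond c/1=19/400: DF=(4144727/4000000 − 19/400·(0.968000))/(1+19/400) = 9453/10000 ≈ 0.945300
step 3 [3y] zero: DF = P = 2311/2500 ≈ 0.924400

1 1 121/125
2 2 9453/10000
3 3 2311/2500
DF(1y) is solved at step 1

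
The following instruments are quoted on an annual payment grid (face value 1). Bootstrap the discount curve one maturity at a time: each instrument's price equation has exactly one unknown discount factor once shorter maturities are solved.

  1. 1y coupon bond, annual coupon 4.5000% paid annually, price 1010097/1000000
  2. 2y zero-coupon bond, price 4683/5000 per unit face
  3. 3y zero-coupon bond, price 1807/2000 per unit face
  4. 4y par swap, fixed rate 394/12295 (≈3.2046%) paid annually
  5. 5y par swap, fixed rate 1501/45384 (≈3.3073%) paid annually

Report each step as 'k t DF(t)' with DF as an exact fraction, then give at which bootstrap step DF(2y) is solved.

step 1 [1y] bond c/1=9/200: DF=(1010097/1000000 − 9/200·(0))/(1+9/200) = 4833/5000 ≈ 0.966600
step 2 [2y] zero: DF = P = 4683/5000 ≈ 0.936600
step 3 [3y] zero: DF = P = 1807/2000 ≈ 0.903500
step 4 [4y] swap r/1=394/12295: DF=(1 − 394/12295·(0.966600+0.936600+0.903500))/(1+394/12295) = 4409/5000 ≈ 0.881800
step 5 [5y] swap r/1=1501/45384: DF=(1 − 1501/45384·(0.966600+0.936600+0.903500+0.881800))/(1+1501/45384) = 8499/10000 ≈ 0.849900

1 1 4833/5000
2 2 4683/5000
3 3 1807/2000
4 4 4409/5000
5 5 8499/10000
DF(2y) is solved at step 2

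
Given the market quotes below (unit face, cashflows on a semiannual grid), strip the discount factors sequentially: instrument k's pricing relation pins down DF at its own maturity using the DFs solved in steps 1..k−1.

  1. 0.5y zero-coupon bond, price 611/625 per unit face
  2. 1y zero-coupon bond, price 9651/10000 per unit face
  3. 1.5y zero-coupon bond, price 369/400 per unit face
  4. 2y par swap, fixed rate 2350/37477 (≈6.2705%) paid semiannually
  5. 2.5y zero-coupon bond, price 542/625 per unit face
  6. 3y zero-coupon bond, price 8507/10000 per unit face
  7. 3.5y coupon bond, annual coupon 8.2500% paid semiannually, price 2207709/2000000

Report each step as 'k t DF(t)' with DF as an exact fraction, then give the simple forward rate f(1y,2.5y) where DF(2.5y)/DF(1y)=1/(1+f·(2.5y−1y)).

1 1/2 611/625
2 1 9651/10000
3 3/2 369/400
4 2 353/400
5 5/2 542/625
6 3 8507/10000
7 7/2 2109/2500
f(1y,2.5y) = ((9651/10000)/(542/625) − 1)/(3/2) = 979/13008 ≈ 7.5261%

step 1 [0.5y] zero: DF = P = 611/625 ≈ 0.977600
step 2 [1y] zero: DF = P = 9651/10000 ≈ 0.965100
step 3 [1.5y] zero: DF = P = 369/400 ≈ 0.922500
step 4 [2y] swap r/2=1175/37477: DF=(1 − 1175/37477·(0.977600+0.965100+0.922500))/(1+1175/37477) = 353/400 ≈ 0.882500
step 5 [2.5y] zero: DF = P = 542/625 ≈ 0.867200
step 6 [3y] zero: DF = P = 8507/10000 ≈ 0.850700
step 7 [3.5y] bond c/2=33/800: DF=(2207709/2000000 − 33/800·(0.977600+0.965100+0.922500+0.882500+0.867200+0.850700))/(1+33/800) = 2109/2500 ≈ 0.843600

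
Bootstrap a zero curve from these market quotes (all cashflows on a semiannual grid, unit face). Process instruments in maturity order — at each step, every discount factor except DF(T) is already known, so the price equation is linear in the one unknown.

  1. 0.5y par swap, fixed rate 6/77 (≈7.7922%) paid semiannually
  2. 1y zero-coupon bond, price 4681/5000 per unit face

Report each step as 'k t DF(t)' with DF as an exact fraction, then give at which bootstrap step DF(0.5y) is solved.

step 1 [0.5y] swap r/2=3/77: DF=(1 − 3/77·(0))/(1+3/77) = 77/80 ≈ 0.962500
step 2 [1y] zero: DF = P = 4681/5000 ≈ 0.936200

1 1/2 77/80
2 1 4681/5000
DF(0.5y) is solved at step 1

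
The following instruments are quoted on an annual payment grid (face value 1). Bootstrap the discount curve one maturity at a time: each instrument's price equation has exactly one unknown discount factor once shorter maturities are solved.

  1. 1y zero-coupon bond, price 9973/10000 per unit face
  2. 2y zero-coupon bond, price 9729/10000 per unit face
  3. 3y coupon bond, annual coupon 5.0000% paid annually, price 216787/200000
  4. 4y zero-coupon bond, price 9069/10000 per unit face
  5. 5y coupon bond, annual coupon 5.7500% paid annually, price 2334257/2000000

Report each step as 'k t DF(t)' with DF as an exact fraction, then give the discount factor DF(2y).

1 1 9973/10000
2 2 9729/10000
3 3 1877/2000
4 4 9069/10000
5 5 4481/5000
DF(2y) = 9729/10000 ≈ 0.972900

step 1 [1y] zero: DF = P = 9973/10000 ≈ 0.997300
step 2 [2y] zero: DF = P = 9729/10000 ≈ 0.972900
step 3 [3y] bond c/1=1/20: DF=(216787/200000 − 1/20·(0.997300+0.972900))/(1+1/20) = 1877/2000 ≈ 0.938500
step 4 [4y] zero: DF = P = 9069/10000 ≈ 0.906900
step 5 [5y] bond c/1=23/400: DF=(2334257/2000000 − 23/400·(0.997300+0.972900+0.938500+0.906900))/(1+23/400) = 4481/5000 ≈ 0.896200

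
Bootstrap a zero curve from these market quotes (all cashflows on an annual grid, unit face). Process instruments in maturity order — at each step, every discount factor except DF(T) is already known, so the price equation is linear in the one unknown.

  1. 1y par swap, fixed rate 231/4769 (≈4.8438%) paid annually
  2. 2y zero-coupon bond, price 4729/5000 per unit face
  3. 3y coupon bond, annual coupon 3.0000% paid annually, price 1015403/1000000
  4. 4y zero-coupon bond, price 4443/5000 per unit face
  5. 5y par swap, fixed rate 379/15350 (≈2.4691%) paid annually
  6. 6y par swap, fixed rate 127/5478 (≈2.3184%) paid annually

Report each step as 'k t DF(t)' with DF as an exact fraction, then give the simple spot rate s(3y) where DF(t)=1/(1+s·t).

step 1 [1y] swap r/1=231/4769: DF=(1 − 231/4769·(0))/(1+231/4769) = 4769/5000 ≈ 0.953800
step 2 [2y] zero: DF = P = 4729/5000 ≈ 0.945800
step 3 [3y] bond c/1=3/100: DF=(1015403/1000000 − 3/100·(0.953800+0.945800))/(1+3/100) = 1861/2000 ≈ 0.930500
step 4 [4y] zero: DF = P = 4443/5000 ≈ 0.888600
step 5 [5y] swap r/1=379/15350: DF=(1 − 379/15350·(0.953800+0.945800+0.930500+0.888600))/(1+379/15350) = 8863/10000 ≈ 0.886300
step 6 [6y] swap r/1=127/5478: DF=(1 − 127/5478·(0.953800+0.945800+0.930500+0.888600+0.886300))/(1+127/5478) = 873/1000 ≈ 0.873000

1 1 4769/5000
2 2 4729/5000
3 3 1861/2000
4 4 4443/5000
5 5 8863/10000
6 6 873/1000
s(3y) = (1/(1861/2000) − 1)/(3) = 139/5583 ≈ 2.4897%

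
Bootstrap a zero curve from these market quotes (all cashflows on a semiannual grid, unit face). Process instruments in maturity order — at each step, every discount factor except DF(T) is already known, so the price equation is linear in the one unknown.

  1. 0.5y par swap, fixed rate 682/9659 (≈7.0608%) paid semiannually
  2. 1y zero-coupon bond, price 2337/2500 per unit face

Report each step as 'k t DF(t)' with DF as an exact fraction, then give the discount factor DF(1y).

step 1 [0.5y] swap r/2=341/9659: DF=(1 − 341/9659·(0))/(1+341/9659) = 9659/10000 ≈ 0.965900
step 2 [1y] zero: DF = P = 2337/2500 ≈ 0.934800

1 1/2 9659/10000
2 1 2337/2500
DF(1y) = 2337/2500 ≈ 0.934800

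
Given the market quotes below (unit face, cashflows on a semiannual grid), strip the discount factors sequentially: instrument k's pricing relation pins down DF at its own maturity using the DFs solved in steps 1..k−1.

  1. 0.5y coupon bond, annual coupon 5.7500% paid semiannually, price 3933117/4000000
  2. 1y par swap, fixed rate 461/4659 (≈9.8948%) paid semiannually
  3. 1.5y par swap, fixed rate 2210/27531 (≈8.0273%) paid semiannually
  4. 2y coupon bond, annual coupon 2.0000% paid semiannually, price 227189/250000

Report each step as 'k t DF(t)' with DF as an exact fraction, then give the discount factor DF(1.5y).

1 1/2 4779/5000
2 1 4539/5000
3 3/2 1779/2000
4 2 349/400
DF(1.5y) = 1779/2000 ≈ 0.889500

step 1 [0.5y] bond c/2=23/800: DF=(3933117/4000000 − 23/800·(0))/(1+23/800) = 4779/5000 ≈ 0.955800
step 2 [1y] swap r/2=461/9318: DF=(1 − 461/9318·(0.955800))/(1+461/9318) = 4539/5000 ≈ 0.907800
step 3 [1.5y] swap r/2=1105/27531: DF=(1 − 1105/27531·(0.955800+0.907800))/(1+1105/27531) = 1779/2000 ≈ 0.889500
step 4 [2y] bond c/2=1/100: DF=(227189/250000 − 1/100·(0.955800+0.907800+0.889500))/(1+1/100) = 349/400 ≈ 0.872500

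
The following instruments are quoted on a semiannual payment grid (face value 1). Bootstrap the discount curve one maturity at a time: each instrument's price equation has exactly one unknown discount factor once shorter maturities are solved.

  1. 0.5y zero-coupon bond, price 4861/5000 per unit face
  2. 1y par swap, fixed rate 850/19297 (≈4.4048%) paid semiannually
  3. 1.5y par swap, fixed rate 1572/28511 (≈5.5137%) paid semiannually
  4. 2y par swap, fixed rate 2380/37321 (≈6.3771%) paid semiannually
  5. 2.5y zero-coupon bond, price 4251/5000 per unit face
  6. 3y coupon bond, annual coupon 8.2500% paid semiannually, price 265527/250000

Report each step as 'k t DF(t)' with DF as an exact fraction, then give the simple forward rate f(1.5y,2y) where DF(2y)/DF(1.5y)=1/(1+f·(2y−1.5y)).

step 1 [0.5y] zero: DF = P = 4861/5000 ≈ 0.972200
step 2 [1y] swap r/2=425/19297: DF=(1 − 425/19297·(0.972200))/(1+425/19297) = 383/400 ≈ 0.957500
step 3 [1.5y] swap r/2=786/28511: DF=(1 − 786/28511·(0.972200+0.957500))/(1+786/28511) = 4607/5000 ≈ 0.921400
step 4 [2y] swap r/2=1190/37321: DF=(1 − 1190/37321·(0.972200+0.957500+0.921400))/(1+1190/37321) = 881/1000 ≈ 0.881000
step 5 [2.5y] zero: DF = P = 4251/5000 ≈ 0.850200
step 6 [3y] bond c/2=33/800: DF=(265527/250000 − 33/800·(0.972200+0.957500+0.921400+0.881000+0.850200))/(1+33/800) = 1677/2000 ≈ 0.838500

1 1/2 4861/5000
2 1 383/400
3 3/2 4607/5000
4 2 881/1000
5 5/2 4251/5000
6 3 1677/2000
f(1.5y,2y) = ((4607/5000)/(881/1000) − 1)/(1/2) = 404/4405 ≈ 9.1714%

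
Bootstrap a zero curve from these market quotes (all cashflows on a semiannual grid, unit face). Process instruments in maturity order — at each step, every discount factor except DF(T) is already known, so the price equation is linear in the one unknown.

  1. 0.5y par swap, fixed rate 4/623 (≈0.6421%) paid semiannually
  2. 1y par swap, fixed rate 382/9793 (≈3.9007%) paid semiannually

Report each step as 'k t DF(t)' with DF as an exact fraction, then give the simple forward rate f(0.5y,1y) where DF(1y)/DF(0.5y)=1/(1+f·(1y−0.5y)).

1 1/2 623/625
2 1 4809/5000
f(0.5y,1y) = ((623/625)/(4809/5000) − 1)/(1/2) = 50/687 ≈ 7.2780%

step 1 [0.5y] swap r/2=2/623: DF=(1 − 2/623·(0))/(1+2/623) = 623/625 ≈ 0.996800
step 2 [1y] swap r/2=191/9793: DF=(1 − 191/9793·(0.996800))/(1+191/9793) = 4809/5000 ≈ 0.961800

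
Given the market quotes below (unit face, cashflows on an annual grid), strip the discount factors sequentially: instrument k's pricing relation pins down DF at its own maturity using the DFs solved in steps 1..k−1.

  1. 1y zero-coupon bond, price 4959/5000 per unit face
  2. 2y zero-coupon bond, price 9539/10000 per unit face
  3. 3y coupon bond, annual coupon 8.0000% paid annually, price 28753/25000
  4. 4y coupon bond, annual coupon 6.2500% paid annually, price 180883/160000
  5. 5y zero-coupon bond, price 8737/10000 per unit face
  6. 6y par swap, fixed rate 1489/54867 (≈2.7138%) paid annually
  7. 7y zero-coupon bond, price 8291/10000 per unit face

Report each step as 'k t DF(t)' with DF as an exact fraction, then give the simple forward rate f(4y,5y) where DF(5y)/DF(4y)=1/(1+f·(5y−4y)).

step 1 [1y] zero: DF = P = 4959/5000 ≈ 0.991800
step 2 [2y] zero: DF = P = 9539/10000 ≈ 0.953900
step 3 [3y] bond c/1=2/25: DF=(28753/25000 − 2/25·(0.991800+0.953900))/(1+2/25) = 1151/1250 ≈ 0.920800
step 4 [4y] bond c/1=1/16: DF=(180883/160000 − 1/16·(0.991800+0.953900+0.920800))/(1+1/16) = 4477/5000 ≈ 0.895400
step 5 [5y] zero: DF = P = 8737/10000 ≈ 0.873700
step 6 [6y] swap r/1=1489/54867: DF=(1 − 1489/54867·(0.991800+0.953900+0.920800+0.895400+0.873700))/(1+1489/54867) = 8511/10000 ≈ 0.851100
step 7 [7y] zero: DF = P = 8291/10000 ≈ 0.829100

1 1 4959/5000
2 2 9539/10000
3 3 1151/1250
4 4 4477/5000
5 5 8737/10000
6 6 8511/10000
7 7 8291/10000
f(4y,5y) = ((4477/5000)/(8737/10000) − 1)/(1) = 217/8737 ≈ 2.4837%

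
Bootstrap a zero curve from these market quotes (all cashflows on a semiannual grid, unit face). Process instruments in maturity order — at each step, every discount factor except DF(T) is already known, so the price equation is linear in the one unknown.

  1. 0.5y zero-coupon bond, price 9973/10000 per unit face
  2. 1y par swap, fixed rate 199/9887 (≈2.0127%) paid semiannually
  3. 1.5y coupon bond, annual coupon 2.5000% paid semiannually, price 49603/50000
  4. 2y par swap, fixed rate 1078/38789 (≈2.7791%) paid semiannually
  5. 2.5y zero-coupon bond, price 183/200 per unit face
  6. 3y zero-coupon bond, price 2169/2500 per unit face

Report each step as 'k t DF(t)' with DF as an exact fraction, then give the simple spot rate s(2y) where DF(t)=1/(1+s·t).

1 1/2 9973/10000
2 1 9801/10000
3 3/2 4777/5000
4 2 9461/10000
5 5/2 183/200
6 3 2169/2500
s(2y) = (1/(9461/10000) − 1)/(2) = 539/18922 ≈ 2.8485%

step 1 [0.5y] zero: DF = P = 9973/10000 ≈ 0.997300
step 2 [1y] swap r/2=199/19774: DF=(1 − 199/19774·(0.997300))/(1+199/19774) = 9801/10000 ≈ 0.980100
step 3 [1.5y] bond c/2=1/80: DF=(49603/50000 − 1/80·(0.997300+0.980100))/(1+1/80) = 4777/5000 ≈ 0.955400
step 4 [2y] swap r/2=539/38789: DF=(1 − 539/38789·(0.997300+0.980100+0.955400))/(1+539/38789) = 9461/10000 ≈ 0.946100
step 5 [2.5y] zero: DF = P = 183/200 ≈ 0.915000
step 6 [3y] zero: DF = P = 2169/2500 ≈ 0.867600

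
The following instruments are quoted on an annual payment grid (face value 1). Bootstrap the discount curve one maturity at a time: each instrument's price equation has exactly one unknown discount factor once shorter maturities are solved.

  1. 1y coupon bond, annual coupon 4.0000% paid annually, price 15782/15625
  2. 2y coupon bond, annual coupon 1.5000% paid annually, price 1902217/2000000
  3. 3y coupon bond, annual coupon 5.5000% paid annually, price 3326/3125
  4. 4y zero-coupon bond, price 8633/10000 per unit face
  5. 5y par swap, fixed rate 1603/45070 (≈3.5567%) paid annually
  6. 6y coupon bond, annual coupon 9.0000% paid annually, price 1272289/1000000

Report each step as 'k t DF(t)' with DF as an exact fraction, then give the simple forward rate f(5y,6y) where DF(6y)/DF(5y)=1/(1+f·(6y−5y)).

step 1 [1y] bond c/1=1/25: DF=(15782/15625 − 1/25·(0))/(1+1/25) = 607/625 ≈ 0.971200
step 2 [2y] bond c/1=3/200: DF=(1902217/2000000 − 3/200·(0.971200))/(1+3/200) = 9227/10000 ≈ 0.922700
step 3 [3y] bond c/1=11/200: DF=(3326/3125 − 11/200·(0.971200+0.922700))/(1+11/200) = 9101/10000 ≈ 0.910100
step 4 [4y] zero: DF = P = 8633/10000 ≈ 0.863300
step 5 [5y] swap r/1=1603/45070: DF=(1 − 1603/45070·(0.971200+0.922700+0.910100+0.863300))/(1+1603/45070) = 8397/10000 ≈ 0.839700
step 6 [6y] bond c/1=9/100: DF=(1272289/1000000 − 9/100·(0.971200+0.922700+0.910100+0.863300+0.839700))/(1+9/100) = 7951/10000 ≈ 0.795100

1 1 607/625
2 2 9227/10000
3 3 9101/10000
4 4 8633/10000
5 5 8397/10000
6 6 7951/10000
f(5y,6y) = ((8397/10000)/(7951/10000) − 1)/(1) = 446/7951 ≈ 5.6094%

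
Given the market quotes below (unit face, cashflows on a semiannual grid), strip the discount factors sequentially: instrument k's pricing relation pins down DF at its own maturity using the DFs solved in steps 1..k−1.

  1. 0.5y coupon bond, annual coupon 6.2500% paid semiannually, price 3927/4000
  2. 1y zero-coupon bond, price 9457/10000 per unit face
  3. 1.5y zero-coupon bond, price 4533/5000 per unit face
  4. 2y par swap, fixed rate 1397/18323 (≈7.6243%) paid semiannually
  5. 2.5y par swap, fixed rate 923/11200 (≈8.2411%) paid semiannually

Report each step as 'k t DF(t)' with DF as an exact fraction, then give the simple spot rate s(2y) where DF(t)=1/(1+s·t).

1 1/2 119/125
2 1 9457/10000
3 3/2 4533/5000
4 2 8603/10000
5 5/2 4077/5000
s(2y) = (1/(8603/10000) − 1)/(2) = 1397/17206 ≈ 8.1193%

step 1 [0.5y] bond c/2=1/32: DF=(3927/4000 − 1/32·(0))/(1+1/32) = 119/125 ≈ 0.952000
step 2 [1y] zero: DF = P = 9457/10000 ≈ 0.945700
step 3 [1.5y] zero: DF = P = 4533/5000 ≈ 0.906600
step 4 [2y] swap r/2=1397/36646: DF=(1 − 1397/36646·(0.952000+0.945700+0.906600))/(1+1397/36646) = 8603/10000 ≈ 0.860300
step 5 [2.5y] swap r/2=923/22400: DF=(1 − 923/22400·(0.952000+0.945700+0.906600+0.860300))/(1+923/22400) = 4077/5000 ≈ 0.815400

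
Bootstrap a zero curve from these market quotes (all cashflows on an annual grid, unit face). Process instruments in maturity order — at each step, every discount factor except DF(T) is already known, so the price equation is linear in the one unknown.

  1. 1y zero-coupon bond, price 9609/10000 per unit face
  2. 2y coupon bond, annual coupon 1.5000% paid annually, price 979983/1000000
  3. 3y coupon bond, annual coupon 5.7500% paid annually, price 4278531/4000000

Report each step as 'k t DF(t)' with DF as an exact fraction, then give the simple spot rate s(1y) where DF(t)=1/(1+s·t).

step 1 [1y] zero: DF = P = 9609/10000 ≈ 0.960900
step 2 [2y] bond c/1=3/200: DF=(979983/1000000 − 3/200·(0.960900))/(1+3/200) = 9513/10000 ≈ 0.951300
step 3 [3y] bond c/1=23/400: DF=(4278531/4000000 − 23/400·(0.960900+0.951300))/(1+23/400) = 363/400 ≈ 0.907500

1 1 9609/10000
2 2 9513/10000
3 3 363/400
s(1y) = (1/(9609/10000) − 1)/(1) = 391/9609 ≈ 4.0691%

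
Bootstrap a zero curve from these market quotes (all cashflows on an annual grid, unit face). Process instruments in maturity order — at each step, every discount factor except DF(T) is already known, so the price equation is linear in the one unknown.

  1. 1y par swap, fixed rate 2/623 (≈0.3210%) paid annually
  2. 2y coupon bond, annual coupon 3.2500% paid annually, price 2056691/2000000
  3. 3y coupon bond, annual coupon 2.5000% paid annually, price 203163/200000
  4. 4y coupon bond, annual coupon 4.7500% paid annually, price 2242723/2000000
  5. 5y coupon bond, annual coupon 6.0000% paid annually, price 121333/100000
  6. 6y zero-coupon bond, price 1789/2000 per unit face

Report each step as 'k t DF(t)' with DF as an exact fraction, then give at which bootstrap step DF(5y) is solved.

step 1 [1y] swap r/1=2/623: DF=(1 − 2/623·(0))/(1+2/623) = 623/625 ≈ 0.996800
step 2 [2y] bond c/1=13/400: DF=(2056691/2000000 − 13/400·(0.996800))/(1+13/400) = 4823/5000 ≈ 0.964600
step 3 [3y] bond c/1=1/40: DF=(203163/200000 − 1/40·(0.996800+0.964600))/(1+1/40) = 1179/1250 ≈ 0.943200
step 4 [4y] bond c/1=19/400: DF=(2242723/2000000 − 19/400·(0.996800+0.964600+0.943200))/(1+19/400) = 2347/2500 ≈ 0.938800
step 5 [5y] bond c/1=3/50: DF=(121333/100000 − 3/50·(0.996800+0.964600+0.943200+0.938800))/(1+3/50) = 9271/10000 ≈ 0.927100
step 6 [6y] zero: DF = P = 1789/2000 ≈ 0.894500

1 1 623/625
2 2 4823/5000
3 3 1179/1250
4 4 2347/2500
5 5 9271/10000
6 6 1789/2000
DF(5y) is solved at step 5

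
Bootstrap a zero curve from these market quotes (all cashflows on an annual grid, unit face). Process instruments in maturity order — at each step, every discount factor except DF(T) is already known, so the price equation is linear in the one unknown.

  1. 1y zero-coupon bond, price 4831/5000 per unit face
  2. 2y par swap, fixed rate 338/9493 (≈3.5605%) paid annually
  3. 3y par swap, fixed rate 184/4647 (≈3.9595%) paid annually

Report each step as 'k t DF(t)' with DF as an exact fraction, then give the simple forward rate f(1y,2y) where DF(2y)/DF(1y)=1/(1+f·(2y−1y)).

1 1 4831/5000
2 2 2331/2500
3 3 556/625
f(1y,2y) = ((4831/5000)/(2331/2500) − 1)/(1) = 169/4662 ≈ 3.6251%

step 1 [1y] zero: DF = P = 4831/5000 ≈ 0.966200
step 2 [2y] swap r/1=338/9493: DF=(1 − 338/9493·(0.966200))/(1+338/9493) = 2331/2500 ≈ 0.932400
step 3 [3y] swap r/1=184/4647: DF=(1 − 184/4647·(0.966200+0.932400))/(1+184/4647) = 556/625 ≈ 0.889600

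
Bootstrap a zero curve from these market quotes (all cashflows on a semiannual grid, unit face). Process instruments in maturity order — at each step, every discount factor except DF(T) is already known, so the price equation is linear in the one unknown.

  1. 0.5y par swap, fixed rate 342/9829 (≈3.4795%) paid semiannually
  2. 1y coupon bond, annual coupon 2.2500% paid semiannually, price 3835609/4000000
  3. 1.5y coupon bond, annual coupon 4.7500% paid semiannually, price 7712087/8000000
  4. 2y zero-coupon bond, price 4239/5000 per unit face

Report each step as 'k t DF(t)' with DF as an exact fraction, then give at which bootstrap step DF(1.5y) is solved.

1 1/2 9829/10000
2 1 9373/10000
3 3/2 8971/10000
4 2 4239/5000
DF(1.5y) is solved at step 3

step 1 [0.5y] swap r/2=171/9829: DF=(1 − 171/9829·(0))/(1+171/9829) = 9829/10000 ≈ 0.982900
step 2 [1y] bond c/2=9/800: DF=(3835609/4000000 − 9/800·(0.982900))/(1+9/800) = 9373/10000 ≈ 0.937300
step 3 [1.5y] bond c/2=19/800: DF=(7712087/8000000 − 19/800·(0.982900+0.937300))/(1+19/800) = 8971/10000 ≈ 0.897100
step 4 [2y] zero: DF = P = 4239/5000 ≈ 0.847800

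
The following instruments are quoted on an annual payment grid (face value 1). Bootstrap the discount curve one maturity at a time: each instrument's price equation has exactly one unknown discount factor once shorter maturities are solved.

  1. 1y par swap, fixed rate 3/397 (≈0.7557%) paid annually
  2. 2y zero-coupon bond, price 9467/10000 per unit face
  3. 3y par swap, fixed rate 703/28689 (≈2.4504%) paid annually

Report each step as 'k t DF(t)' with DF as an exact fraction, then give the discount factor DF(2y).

1 1 397/400
2 2 9467/10000
3 3 9297/10000
DF(2y) = 9467/10000 ≈ 0.946700

step 1 [1y] swap r/1=3/397: DF=(1 − 3/397·(0))/(1+3/397) = 397/400 ≈ 0.992500
step 2 [2y] zero: DF = P = 9467/10000 ≈ 0.946700
step 3 [3y] swap r/1=703/28689: DF=(1 − 703/28689·(0.992500+0.946700))/(1+703/28689) = 9297/10000 ≈ 0.929700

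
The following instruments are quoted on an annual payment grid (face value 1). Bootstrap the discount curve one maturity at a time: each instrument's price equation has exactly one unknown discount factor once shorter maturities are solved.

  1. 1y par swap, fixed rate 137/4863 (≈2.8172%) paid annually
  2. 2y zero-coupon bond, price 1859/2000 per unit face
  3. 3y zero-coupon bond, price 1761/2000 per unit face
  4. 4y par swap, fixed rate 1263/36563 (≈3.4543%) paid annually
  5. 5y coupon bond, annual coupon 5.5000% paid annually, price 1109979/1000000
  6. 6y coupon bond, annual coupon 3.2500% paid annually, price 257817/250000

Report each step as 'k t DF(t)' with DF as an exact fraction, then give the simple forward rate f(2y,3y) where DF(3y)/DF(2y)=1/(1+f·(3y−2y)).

step 1 [1y] swap r/1=137/4863: DF=(1 − 137/4863·(0))/(1+137/4863) = 4863/5000 ≈ 0.972600
step 2 [2y] zero: DF = P = 1859/2000 ≈ 0.929500
step 3 [3y] zero: DF = P = 1761/2000 ≈ 0.880500
step 4 [4y] swap r/1=1263/36563: DF=(1 − 1263/36563·(0.972600+0.929500+0.880500))/(1+1263/36563) = 8737/10000 ≈ 0.873700
step 5 [5y] bond c/1=11/200: DF=(1109979/1000000 − 11/200·(0.972600+0.929500+0.880500+0.873700))/(1+11/200) = 1723/2000 ≈ 0.861500
step 6 [6y] bond c/1=13/400: DF=(257817/250000 − 13/400·(0.972600+0.929500+0.880500+0.873700+0.861500))/(1+13/400) = 4283/5000 ≈ 0.856600

1 1 4863/5000
2 2 1859/2000
3 3 1761/2000
4 4 8737/10000
5 5 1723/2000
6 6 4283/5000
f(2y,3y) = ((1859/2000)/(1761/2000) − 1)/(1) = 98/1761 ≈ 5.5650%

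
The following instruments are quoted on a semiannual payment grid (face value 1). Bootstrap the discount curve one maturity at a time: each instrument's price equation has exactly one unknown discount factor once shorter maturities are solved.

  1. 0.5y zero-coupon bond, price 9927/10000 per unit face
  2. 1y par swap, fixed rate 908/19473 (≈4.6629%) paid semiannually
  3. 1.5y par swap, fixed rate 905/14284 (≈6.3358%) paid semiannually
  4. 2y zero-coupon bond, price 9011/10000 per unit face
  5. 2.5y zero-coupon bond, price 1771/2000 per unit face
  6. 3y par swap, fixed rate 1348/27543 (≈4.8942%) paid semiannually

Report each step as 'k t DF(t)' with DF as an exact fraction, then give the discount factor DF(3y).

step 1 [0.5y] zero: DF = P = 9927/10000 ≈ 0.992700
step 2 [1y] swap r/2=454/19473: DF=(1 − 454/19473·(0.992700))/(1+454/19473) = 4773/5000 ≈ 0.954600
step 3 [1.5y] swap r/2=905/28568: DF=(1 − 905/28568·(0.992700+0.954600))/(1+905/28568) = 1819/2000 ≈ 0.909500
step 4 [2y] zero: DF = P = 9011/10000 ≈ 0.901100
step 5 [2.5y] zero: DF = P = 1771/2000 ≈ 0.885500
step 6 [3y] swap r/2=674/27543: DF=(1 − 674/27543·(0.992700+0.954600+0.909500+0.901100+0.885500))/(1+674/27543) = 2163/2500 ≈ 0.865200

1 1/2 9927/10000
2 1 4773/5000
3 3/2 1819/2000
4 2 9011/10000
5 5/2 1771/2000
6 3 2163/2500
DF(3y) = 2163/2500 ≈ 0.865200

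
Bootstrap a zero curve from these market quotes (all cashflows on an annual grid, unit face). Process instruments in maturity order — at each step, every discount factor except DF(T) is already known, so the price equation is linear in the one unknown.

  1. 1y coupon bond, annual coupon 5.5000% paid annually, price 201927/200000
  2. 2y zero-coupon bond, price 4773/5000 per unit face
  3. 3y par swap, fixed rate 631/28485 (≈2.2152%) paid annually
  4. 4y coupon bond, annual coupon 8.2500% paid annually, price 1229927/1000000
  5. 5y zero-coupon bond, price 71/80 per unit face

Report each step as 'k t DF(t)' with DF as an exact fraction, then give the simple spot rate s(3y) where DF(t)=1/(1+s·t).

1 1 957/1000
2 2 4773/5000
3 3 9369/10000
4 4 9191/10000
5 5 71/80
s(3y) = (1/(9369/10000) − 1)/(3) = 631/28107 ≈ 2.2450%

step 1 [1y] bond c/1=11/200: DF=(201927/200000 − 11/200·(0))/(1+11/200) = 957/1000 ≈ 0.957000
step 2 [2y] zero: DF = P = 4773/5000 ≈ 0.954600
step 3 [3y] swap r/1=631/28485: DF=(1 − 631/28485·(0.957000+0.954600))/(1+631/28485) = 9369/10000 ≈ 0.936900
step 4 [4y] bond c/1=33/400: DF=(1229927/1000000 − 33/400·(0.957000+0.954600+0.936900))/(1+33/400) = 9191/10000 ≈ 0.919100
step 5 [5y] zero: DF = P = 71/80 ≈ 0.887500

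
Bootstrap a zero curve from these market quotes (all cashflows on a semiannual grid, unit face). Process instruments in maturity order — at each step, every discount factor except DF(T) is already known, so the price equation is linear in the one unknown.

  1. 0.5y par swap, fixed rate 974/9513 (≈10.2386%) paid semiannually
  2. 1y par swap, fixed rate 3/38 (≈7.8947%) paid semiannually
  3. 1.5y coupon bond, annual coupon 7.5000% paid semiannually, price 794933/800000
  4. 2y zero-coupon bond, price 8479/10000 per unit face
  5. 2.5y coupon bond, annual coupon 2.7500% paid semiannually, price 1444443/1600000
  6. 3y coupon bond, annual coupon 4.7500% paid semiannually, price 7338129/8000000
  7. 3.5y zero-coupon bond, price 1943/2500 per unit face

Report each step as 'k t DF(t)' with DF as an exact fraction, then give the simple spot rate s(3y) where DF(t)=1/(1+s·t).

step 1 [0.5y] swap r/2=487/9513: DF=(1 − 487/9513·(0))/(1+487/9513) = 9513/10000 ≈ 0.951300
step 2 [1y] swap r/2=3/76: DF=(1 − 3/76·(0.951300))/(1+3/76) = 9259/10000 ≈ 0.925900
step 3 [1.5y] bond c/2=3/80: DF=(794933/800000 − 3/80·(0.951300+0.925900))/(1+3/80) = 8899/10000 ≈ 0.889900
step 4 [2y] zero: DF = P = 8479/10000 ≈ 0.847900
step 5 [2.5y] bond c/2=11/800: DF=(1444443/1600000 − 11/800·(0.951300+0.925900+0.889900+0.847900))/(1+11/800) = 1683/2000 ≈ 0.841500
step 6 [3y] bond c/2=19/800: DF=(7338129/8000000 − 19/800·(0.951300+0.925900+0.889900+0.847900+0.841500))/(1+19/800) = 3963/5000 ≈ 0.792600
step 7 [3.5y] zero: DF = P = 1943/2500 ≈ 0.777200

1 1/2 9513/10000
2 1 9259/10000
3 3/2 8899/10000
4 2 8479/10000
5 5/2 1683/2000
6 3 3963/5000
7 7/2 1943/2500
s(3y) = (1/(3963/5000) − 1)/(3) = 1037/11889 ≈ 8.7223%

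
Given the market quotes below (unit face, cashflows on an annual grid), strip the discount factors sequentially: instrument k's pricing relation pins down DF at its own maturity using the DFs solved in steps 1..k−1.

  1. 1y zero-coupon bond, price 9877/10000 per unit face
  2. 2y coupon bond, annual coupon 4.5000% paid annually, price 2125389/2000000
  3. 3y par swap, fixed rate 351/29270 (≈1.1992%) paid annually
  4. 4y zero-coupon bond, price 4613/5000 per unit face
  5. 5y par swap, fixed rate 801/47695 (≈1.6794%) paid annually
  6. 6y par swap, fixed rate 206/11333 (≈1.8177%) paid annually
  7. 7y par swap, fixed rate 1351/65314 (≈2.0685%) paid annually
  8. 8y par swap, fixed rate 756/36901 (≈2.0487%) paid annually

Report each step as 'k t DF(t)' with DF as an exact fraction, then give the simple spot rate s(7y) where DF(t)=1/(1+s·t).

step 1 [1y] zero: DF = P = 9877/10000 ≈ 0.987700
step 2 [2y] bond c/1=9/200: DF=(2125389/2000000 − 9/200·(0.987700))/(1+9/200) = 609/625 ≈ 0.974400
step 3 [3y] swap r/1=351/29270: DF=(1 − 351/29270·(0.987700+0.974400))/(1+351/29270) = 9649/10000 ≈ 0.964900
step 4 [4y] zero: DF = P = 4613/5000 ≈ 0.922600
step 5 [5y] swap r/1=801/47695: DF=(1 − 801/47695·(0.987700+0.974400+0.964900+0.922600))/(1+801/47695) = 9199/10000 ≈ 0.919900
step 6 [6y] swap r/1=206/11333: DF=(1 − 206/11333·(0.987700+0.974400+0.964900+0.922600+0.919900))/(1+206/11333) = 897/1000 ≈ 0.897000
step 7 [7y] swap r/1=1351/65314: DF=(1 − 1351/65314·(0.987700+0.974400+0.964900+0.922600+0.919900+0.897000))/(1+1351/65314) = 8649/10000 ≈ 0.864900
step 8 [8y] swap r/1=756/36901: DF=(1 − 756/36901·(0.987700+0.974400+0.964900+0.922600+0.919900+0.897000+0.864900))/(1+756/36901) = 1061/1250 ≈ 0.848800

1 1 9877/10000
2 2 609/625
3 3 9649/10000
4 4 4613/5000
5 5 9199/10000
6 6 897/1000
7 7 8649/10000
8 8 1061/1250
s(7y) = (1/(8649/10000) − 1)/(7) = 193/8649 ≈ 2.2315%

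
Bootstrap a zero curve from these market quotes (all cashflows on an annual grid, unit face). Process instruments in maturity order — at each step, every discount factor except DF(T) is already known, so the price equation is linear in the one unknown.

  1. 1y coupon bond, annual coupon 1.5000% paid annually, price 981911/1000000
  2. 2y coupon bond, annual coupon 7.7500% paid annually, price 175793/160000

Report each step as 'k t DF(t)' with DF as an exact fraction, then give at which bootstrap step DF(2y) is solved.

1 1 4837/5000
2 2 9501/10000
DF(2y) is solved at step 2

step 1 [1y] bond c/1=3/200: DF=(981911/1000000 − 3/200·(0))/(1+3/200) = 4837/5000 ≈ 0.967400
step 2 [2y] bond c/1=31/400: DF=(175793/160000 − 31/400·(0.967400))/(1+31/400) = 9501/10000 ≈ 0.950100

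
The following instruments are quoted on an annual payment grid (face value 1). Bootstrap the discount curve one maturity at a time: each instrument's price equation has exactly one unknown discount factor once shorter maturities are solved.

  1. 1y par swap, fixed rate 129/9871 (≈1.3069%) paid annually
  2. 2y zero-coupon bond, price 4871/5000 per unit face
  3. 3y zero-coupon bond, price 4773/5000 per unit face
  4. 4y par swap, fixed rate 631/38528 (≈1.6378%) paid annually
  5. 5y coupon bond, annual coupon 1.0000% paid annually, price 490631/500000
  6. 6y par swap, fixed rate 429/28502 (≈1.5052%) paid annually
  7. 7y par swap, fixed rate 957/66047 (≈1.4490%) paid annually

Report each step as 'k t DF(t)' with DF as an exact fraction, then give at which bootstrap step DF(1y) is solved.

1 1 9871/10000
2 2 4871/5000
3 3 4773/5000
4 4 9369/10000
5 5 4667/5000
6 6 4571/5000
7 7 9043/10000
DF(1y) is solved at step 1

step 1 [1y] swap r/1=129/9871: DF=(1 − 129/9871·(0))/(1+129/9871) = 9871/10000 ≈ 0.987100
step 2 [2y] zero: DF = P = 4871/5000 ≈ 0.974200
step 3 [3y] zero: DF = P = 4773/5000 ≈ 0.954600
step 4 [4y] swap r/1=631/38528: DF=(1 − 631/38528·(0.987100+0.974200+0.954600))/(1+631/38528) = 9369/10000 ≈ 0.936900
step 5 [5y] bond c/1=1/100: DF=(490631/500000 − 1/100·(0.987100+0.974200+0.954600+0.936900))/(1+1/100) = 4667/5000 ≈ 0.933400
step 6 [6y] swap r/1=429/28502: DF=(1 − 429/28502·(0.987100+0.974200+0.954600+0.936900+0.933400))/(1+429/28502) = 4571/5000 ≈ 0.914200
step 7 [7y] swap r/1=957/66047: DF=(1 − 957/66047·(0.987100+0.974200+0.954600+0.936900+0.933400+0.914200))/(1+957/66047) = 9043/10000 ≈ 0.904300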